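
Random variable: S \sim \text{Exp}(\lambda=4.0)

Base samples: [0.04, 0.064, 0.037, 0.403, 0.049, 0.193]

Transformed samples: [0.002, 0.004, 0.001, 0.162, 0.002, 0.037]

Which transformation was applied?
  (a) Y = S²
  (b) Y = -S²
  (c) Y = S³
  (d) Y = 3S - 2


Checking option (a) Y = S²:
  S = 0.04 -> Y = 0.002 ✓
  S = 0.064 -> Y = 0.004 ✓
  S = 0.037 -> Y = 0.001 ✓
All samples match this transformation.

(a) S²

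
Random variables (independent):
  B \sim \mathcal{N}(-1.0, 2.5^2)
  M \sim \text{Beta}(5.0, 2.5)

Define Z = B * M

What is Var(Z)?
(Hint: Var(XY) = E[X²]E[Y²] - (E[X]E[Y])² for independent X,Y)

Var(XY) = E[X²]E[Y²] - (E[X]E[Y])²
E[B] = -1, Var(B) = 6.25
E[M] = 0.66666667, Var(M) = 0.026143791
E[B²] = 6.25 + (-1)² = 7.25
E[M²] = 0.026143791 + 0.66666667² = 0.47058824
Var(Z) = 7.25*0.47058824 - (-1*0.66666667)²
= 3.4117647 - 0.44444444 = 2.9673203

2.9673203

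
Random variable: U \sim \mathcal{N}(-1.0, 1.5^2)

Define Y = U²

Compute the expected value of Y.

Using E[X²] = Var(X) + (E[X])²:
E[U] = -1
Var(U) = 1.5^2 = 2.25
E[U²] = 2.25 + (-1)² = 2.25 + 1 = 3.25

3.25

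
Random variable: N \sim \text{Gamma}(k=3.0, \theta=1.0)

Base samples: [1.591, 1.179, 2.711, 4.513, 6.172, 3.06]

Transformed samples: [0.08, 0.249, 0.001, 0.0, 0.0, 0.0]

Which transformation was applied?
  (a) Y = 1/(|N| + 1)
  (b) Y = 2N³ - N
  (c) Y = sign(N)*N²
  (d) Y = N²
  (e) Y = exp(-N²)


Checking option (e) Y = exp(-N²):
  N = 1.591 -> Y = 0.08 ✓
  N = 1.179 -> Y = 0.249 ✓
  N = 2.711 -> Y = 0.001 ✓
All samples match this transformation.

(e) exp(-N²)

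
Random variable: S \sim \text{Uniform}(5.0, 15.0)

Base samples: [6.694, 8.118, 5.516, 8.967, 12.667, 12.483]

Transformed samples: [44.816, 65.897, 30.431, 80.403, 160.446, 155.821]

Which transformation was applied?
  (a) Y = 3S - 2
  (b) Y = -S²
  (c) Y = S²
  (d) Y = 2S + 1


Checking option (c) Y = S²:
  S = 6.694 -> Y = 44.816 ✓
  S = 8.118 -> Y = 65.897 ✓
  S = 5.516 -> Y = 30.431 ✓
All samples match this transformation.

(c) S²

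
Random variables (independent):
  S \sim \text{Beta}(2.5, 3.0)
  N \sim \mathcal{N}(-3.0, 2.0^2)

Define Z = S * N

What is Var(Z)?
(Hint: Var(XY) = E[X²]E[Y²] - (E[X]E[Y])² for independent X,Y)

Var(XY) = E[X²]E[Y²] - (E[X]E[Y])²
E[S] = 0.45454545, Var(S) = 0.038143675
E[N] = -3, Var(N) = 4
E[S²] = 0.038143675 + 0.45454545² = 0.24475524
E[N²] = 4 + (-3)² = 13
Var(Z) = 0.24475524*13 - (0.45454545*(-3))²
= 3.1818182 - 1.8595041 = 1.322314

1.322314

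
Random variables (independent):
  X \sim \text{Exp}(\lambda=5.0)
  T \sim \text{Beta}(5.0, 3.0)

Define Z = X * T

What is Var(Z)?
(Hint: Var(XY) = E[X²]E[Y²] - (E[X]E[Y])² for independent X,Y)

Var(XY) = E[X²]E[Y²] - (E[X]E[Y])²
E[X] = 0.2, Var(X) = 0.04
E[T] = 0.625, Var(T) = 0.026041667
E[X²] = 0.04 + 0.2² = 0.08
E[T²] = 0.026041667 + 0.625² = 0.41666667
Var(Z) = 0.08*0.41666667 - (0.2*0.625)²
= 0.033333333 - 0.015625 = 0.017708333

0.017708333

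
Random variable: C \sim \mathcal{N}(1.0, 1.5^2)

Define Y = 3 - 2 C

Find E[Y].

For Y = -2C + 3:
E[Y] = -2 * E[C] + 3
E[C] = 1.0 = 1
E[Y] = -2 * 1 + 3 = 1

1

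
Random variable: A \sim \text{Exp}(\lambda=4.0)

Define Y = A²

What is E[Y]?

E[A²] = Var(A) + (E[A])² = 0.0625 + 0.0625 = 0.125

0.125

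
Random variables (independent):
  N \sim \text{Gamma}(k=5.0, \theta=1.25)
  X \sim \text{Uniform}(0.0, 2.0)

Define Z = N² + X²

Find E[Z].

E[Z] = E[N²] + E[X²]
E[N²] = Var(N) + E[N]² = 7.8125 + 39.0625 = 46.875
E[X²] = Var(X) + E[X]² = 0.33333333 + 1 = 1.3333333
E[Z] = 46.875 + 1.3333333 = 48.208333

48.208333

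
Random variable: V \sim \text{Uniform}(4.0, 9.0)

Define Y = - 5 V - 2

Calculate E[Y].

For Y = -5V - 2:
E[Y] = -5 * E[V] - 2
E[V] = (4 + 9)/2 = 6.5
E[Y] = -5 * 6.5 - 2 = -34.5

-34.5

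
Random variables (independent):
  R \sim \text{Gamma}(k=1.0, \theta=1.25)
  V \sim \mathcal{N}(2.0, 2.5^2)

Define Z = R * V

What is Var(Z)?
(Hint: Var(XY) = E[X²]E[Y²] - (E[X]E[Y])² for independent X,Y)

Var(XY) = E[X²]E[Y²] - (E[X]E[Y])²
E[R] = 1.25, Var(R) = 1.5625
E[V] = 2, Var(V) = 6.25
E[R²] = 1.5625 + 1.25² = 3.125
E[V²] = 6.25 + 2² = 10.25
Var(Z) = 3.125*10.25 - (1.25*2)²
= 32.03125 - 6.25 = 25.78125

25.78125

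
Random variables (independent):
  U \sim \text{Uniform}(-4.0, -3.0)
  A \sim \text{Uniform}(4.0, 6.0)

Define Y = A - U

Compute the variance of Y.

For independent RVs: Var(aX + bY) = a²Var(X) + b²Var(Y)
Var(U) = 0.083333333
Var(A) = 0.33333333
Var(Y) = (-1)²*0.083333333 + 1²*0.33333333
= 1*0.083333333 + 1*0.33333333 = 0.41666667

0.41666667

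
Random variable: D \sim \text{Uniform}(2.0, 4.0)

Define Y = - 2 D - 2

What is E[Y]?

For Y = -2D - 2:
E[Y] = -2 * E[D] - 2
E[D] = (2 + 4)/2 = 3
E[Y] = -2 * 3 - 2 = -8

-8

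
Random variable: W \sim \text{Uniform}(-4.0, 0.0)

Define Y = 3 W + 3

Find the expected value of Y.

For Y = 3W + 3:
E[Y] = 3 * E[W] + 3
E[W] = (-4 + 0)/2 = -2
E[Y] = 3 * (-2) + 3 = -3

-3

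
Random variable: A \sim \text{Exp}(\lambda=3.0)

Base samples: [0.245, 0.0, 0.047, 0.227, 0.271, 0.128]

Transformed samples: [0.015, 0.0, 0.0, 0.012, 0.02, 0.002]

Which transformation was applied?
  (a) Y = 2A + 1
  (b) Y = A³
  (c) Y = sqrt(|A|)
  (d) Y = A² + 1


Checking option (b) Y = A³:
  A = 0.245 -> Y = 0.015 ✓
  A = 0.0 -> Y = 0.0 ✓
  A = 0.047 -> Y = 0.0 ✓
All samples match this transformation.

(b) A³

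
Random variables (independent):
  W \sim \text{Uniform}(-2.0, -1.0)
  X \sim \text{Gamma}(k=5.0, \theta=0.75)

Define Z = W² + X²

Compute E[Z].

E[Z] = E[W²] + E[X²]
E[W²] = Var(W) + E[W]² = 0.083333333 + 2.25 = 2.3333333
E[X²] = Var(X) + E[X]² = 2.8125 + 14.0625 = 16.875
E[Z] = 2.3333333 + 16.875 = 19.208333

19.208333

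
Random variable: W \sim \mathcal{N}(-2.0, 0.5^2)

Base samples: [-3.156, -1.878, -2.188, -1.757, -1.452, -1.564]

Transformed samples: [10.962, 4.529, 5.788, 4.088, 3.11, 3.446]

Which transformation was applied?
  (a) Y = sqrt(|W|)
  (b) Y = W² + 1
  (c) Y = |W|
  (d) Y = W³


Checking option (b) Y = W² + 1:
  W = -3.156 -> Y = 10.962 ✓
  W = -1.878 -> Y = 4.529 ✓
  W = -2.188 -> Y = 5.788 ✓
All samples match this transformation.

(b) W² + 1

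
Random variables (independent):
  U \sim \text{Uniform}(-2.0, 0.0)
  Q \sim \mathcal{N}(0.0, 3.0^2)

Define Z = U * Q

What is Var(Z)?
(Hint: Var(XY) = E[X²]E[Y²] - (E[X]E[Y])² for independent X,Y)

Var(XY) = E[X²]E[Y²] - (E[X]E[Y])²
E[U] = -1, Var(U) = 0.33333333
E[Q] = 0, Var(Q) = 9
E[U²] = 0.33333333 + (-1)² = 1.3333333
E[Q²] = 9 + 0² = 9
Var(Z) = 1.3333333*9 - (-1*0)²
= 12 - 0 = 12

12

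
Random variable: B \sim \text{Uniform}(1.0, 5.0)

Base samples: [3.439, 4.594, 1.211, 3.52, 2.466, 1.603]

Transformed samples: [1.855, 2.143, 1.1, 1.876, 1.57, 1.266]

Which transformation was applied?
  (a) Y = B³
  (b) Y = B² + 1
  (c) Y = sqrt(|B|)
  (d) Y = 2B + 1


Checking option (c) Y = sqrt(|B|):
  B = 3.439 -> Y = 1.855 ✓
  B = 4.594 -> Y = 2.143 ✓
  B = 1.211 -> Y = 1.1 ✓
All samples match this transformation.

(c) sqrt(|B|)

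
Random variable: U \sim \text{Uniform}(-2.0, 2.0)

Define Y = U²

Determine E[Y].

Using E[X²] = Var(X) + (E[X])²:
E[U] = 0
Var(U) = (2 + 2)^2/12 = 1.3333333
E[U²] = 1.3333333 + 0² = 1.3333333 + 0 = 1.3333333

1.3333333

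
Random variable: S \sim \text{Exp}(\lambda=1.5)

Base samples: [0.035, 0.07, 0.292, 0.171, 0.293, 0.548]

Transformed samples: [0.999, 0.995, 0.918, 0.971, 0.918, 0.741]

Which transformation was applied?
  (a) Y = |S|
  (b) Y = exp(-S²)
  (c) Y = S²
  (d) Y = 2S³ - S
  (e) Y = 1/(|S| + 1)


Checking option (b) Y = exp(-S²):
  S = 0.035 -> Y = 0.999 ✓
  S = 0.07 -> Y = 0.995 ✓
  S = 0.292 -> Y = 0.918 ✓
All samples match this transformation.

(b) exp(-S²)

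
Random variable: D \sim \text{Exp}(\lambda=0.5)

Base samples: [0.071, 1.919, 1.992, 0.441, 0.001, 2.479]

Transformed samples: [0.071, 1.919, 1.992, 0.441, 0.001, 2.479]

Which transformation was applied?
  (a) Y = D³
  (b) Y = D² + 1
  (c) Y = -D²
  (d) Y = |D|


Checking option (d) Y = |D|:
  D = 0.071 -> Y = 0.071 ✓
  D = 1.919 -> Y = 1.919 ✓
  D = 1.992 -> Y = 1.992 ✓
All samples match this transformation.

(d) |D|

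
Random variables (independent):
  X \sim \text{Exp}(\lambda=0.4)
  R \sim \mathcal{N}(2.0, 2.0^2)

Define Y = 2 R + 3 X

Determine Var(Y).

For independent RVs: Var(aX + bY) = a²Var(X) + b²Var(Y)
Var(X) = 6.25
Var(R) = 4
Var(Y) = 3²*6.25 + 2²*4
= 9*6.25 + 4*4 = 72.25

72.25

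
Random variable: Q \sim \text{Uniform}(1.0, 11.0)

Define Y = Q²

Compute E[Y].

Using E[X²] = Var(X) + (E[X])²:
E[Q] = 6
Var(Q) = (11 - 1)^2/12 = 8.3333333
E[Q²] = 8.3333333 + 6² = 8.3333333 + 36 = 44.333333

44.333333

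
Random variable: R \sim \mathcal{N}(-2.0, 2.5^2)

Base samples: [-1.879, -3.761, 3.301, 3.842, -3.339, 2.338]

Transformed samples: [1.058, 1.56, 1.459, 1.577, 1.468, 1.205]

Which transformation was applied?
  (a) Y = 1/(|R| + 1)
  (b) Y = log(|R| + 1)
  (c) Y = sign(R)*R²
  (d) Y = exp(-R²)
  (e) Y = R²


Checking option (b) Y = log(|R| + 1):
  R = -1.879 -> Y = 1.058 ✓
  R = -3.761 -> Y = 1.56 ✓
  R = 3.301 -> Y = 1.459 ✓
All samples match this transformation.

(b) log(|R| + 1)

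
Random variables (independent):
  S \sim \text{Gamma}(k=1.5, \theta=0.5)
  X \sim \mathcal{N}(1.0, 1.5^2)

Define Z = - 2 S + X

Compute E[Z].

E[Z] = -2*E[S] + 1*E[X]
E[S] = 0.75
E[X] = 1
E[Z] = -2*0.75 + 1*1 = -0.5

-0.5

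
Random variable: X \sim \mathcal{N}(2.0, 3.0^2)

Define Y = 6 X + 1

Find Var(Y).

For Y = aX + b: Var(Y) = a² * Var(X)
Var(X) = 3.0^2 = 9
Var(Y) = 6² * 9 = 36 * 9 = 324

324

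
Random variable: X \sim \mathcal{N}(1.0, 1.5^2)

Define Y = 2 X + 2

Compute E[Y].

For Y = 2X + 2:
E[Y] = 2 * E[X] + 2
E[X] = 1.0 = 1
E[Y] = 2 * 1 + 2 = 4

4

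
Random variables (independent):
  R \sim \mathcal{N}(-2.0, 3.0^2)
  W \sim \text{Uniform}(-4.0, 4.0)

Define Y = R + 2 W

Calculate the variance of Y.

For independent RVs: Var(aX + bY) = a²Var(X) + b²Var(Y)
Var(R) = 9
Var(W) = 5.3333333
Var(Y) = 1²*9 + 2²*5.3333333
= 1*9 + 4*5.3333333 = 30.333333

30.333333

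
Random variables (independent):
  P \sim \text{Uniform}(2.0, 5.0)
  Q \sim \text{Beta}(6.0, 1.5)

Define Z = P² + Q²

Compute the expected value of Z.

E[Z] = E[P²] + E[Q²]
E[P²] = Var(P) + E[P]² = 0.75 + 12.25 = 13
E[Q²] = Var(Q) + E[Q]² = 0.018823529 + 0.64 = 0.65882353
E[Z] = 13 + 0.65882353 = 13.658824

13.658824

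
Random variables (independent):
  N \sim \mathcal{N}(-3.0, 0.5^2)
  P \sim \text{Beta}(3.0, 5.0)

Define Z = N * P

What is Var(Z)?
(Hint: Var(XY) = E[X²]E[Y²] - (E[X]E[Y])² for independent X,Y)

Var(XY) = E[X²]E[Y²] - (E[X]E[Y])²
E[N] = -3, Var(N) = 0.25
E[P] = 0.375, Var(P) = 0.026041667
E[N²] = 0.25 + (-3)² = 9.25
E[P²] = 0.026041667 + 0.375² = 0.16666667
Var(Z) = 9.25*0.16666667 - (-3*0.375)²
= 1.5416667 - 1.265625 = 0.27604167

0.27604167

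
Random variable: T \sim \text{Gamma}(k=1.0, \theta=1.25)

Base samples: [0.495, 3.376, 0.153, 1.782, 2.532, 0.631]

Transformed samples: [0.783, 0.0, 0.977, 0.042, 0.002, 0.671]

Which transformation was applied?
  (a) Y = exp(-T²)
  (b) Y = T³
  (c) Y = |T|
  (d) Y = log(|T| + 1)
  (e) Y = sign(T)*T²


Checking option (a) Y = exp(-T²):
  T = 0.495 -> Y = 0.783 ✓
  T = 3.376 -> Y = 0.0 ✓
  T = 0.153 -> Y = 0.977 ✓
All samples match this transformation.

(a) exp(-T²)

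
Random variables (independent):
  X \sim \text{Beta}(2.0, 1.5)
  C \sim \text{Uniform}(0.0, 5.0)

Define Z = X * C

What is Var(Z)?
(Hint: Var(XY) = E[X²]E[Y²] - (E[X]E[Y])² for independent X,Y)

Var(XY) = E[X²]E[Y²] - (E[X]E[Y])²
E[X] = 0.57142857, Var(X) = 0.054421769
E[C] = 2.5, Var(C) = 2.0833333
E[X²] = 0.054421769 + 0.57142857² = 0.38095238
E[C²] = 2.0833333 + 2.5² = 8.3333333
Var(Z) = 0.38095238*8.3333333 - (0.57142857*2.5)²
= 3.1746032 - 2.0408163 = 1.1337868

1.1337868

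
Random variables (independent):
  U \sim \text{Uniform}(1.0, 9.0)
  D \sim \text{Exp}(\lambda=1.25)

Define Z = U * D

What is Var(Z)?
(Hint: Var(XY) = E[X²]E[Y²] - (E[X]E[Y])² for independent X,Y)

Var(XY) = E[X²]E[Y²] - (E[X]E[Y])²
E[U] = 5, Var(U) = 5.3333333
E[D] = 0.8, Var(D) = 0.64
E[U²] = 5.3333333 + 5² = 30.333333
E[D²] = 0.64 + 0.8² = 1.28
Var(Z) = 30.333333*1.28 - (5*0.8)²
= 38.826667 - 16 = 22.826667

22.826667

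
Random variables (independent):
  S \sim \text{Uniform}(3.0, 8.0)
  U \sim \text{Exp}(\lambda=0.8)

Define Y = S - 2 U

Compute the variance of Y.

For independent RVs: Var(aX + bY) = a²Var(X) + b²Var(Y)
Var(S) = 2.0833333
Var(U) = 1.5625
Var(Y) = 1²*2.0833333 + (-2)²*1.5625
= 1*2.0833333 + 4*1.5625 = 8.3333333

8.3333333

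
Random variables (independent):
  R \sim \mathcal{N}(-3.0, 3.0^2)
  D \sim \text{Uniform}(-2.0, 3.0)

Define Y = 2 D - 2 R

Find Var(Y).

For independent RVs: Var(aX + bY) = a²Var(X) + b²Var(Y)
Var(R) = 9
Var(D) = 2.0833333
Var(Y) = (-2)²*9 + 2²*2.0833333
= 4*9 + 4*2.0833333 = 44.333333

44.333333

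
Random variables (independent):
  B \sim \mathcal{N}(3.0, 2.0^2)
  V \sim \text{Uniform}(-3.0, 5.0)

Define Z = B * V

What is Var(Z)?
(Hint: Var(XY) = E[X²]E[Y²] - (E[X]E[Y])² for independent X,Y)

Var(XY) = E[X²]E[Y²] - (E[X]E[Y])²
E[B] = 3, Var(B) = 4
E[V] = 1, Var(V) = 5.3333333
E[B²] = 4 + 3² = 13
E[V²] = 5.3333333 + 1² = 6.3333333
Var(Z) = 13*6.3333333 - (3*1)²
= 82.333333 - 9 = 73.333333

73.333333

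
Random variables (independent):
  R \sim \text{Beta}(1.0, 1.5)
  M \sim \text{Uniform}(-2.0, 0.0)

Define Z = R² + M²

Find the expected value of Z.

E[Z] = E[R²] + E[M²]
E[R²] = Var(R) + E[R]² = 0.068571429 + 0.16 = 0.22857143
E[M²] = Var(M) + E[M]² = 0.33333333 + 1 = 1.3333333
E[Z] = 0.22857143 + 1.3333333 = 1.5619048

1.5619048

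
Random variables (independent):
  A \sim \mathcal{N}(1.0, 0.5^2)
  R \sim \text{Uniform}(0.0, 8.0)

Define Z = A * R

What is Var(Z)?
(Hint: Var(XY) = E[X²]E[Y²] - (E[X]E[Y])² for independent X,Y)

Var(XY) = E[X²]E[Y²] - (E[X]E[Y])²
E[A] = 1, Var(A) = 0.25
E[R] = 4, Var(R) = 5.3333333
E[A²] = 0.25 + 1² = 1.25
E[R²] = 5.3333333 + 4² = 21.333333
Var(Z) = 1.25*21.333333 - (1*4)²
= 26.666667 - 16 = 10.666667

10.666667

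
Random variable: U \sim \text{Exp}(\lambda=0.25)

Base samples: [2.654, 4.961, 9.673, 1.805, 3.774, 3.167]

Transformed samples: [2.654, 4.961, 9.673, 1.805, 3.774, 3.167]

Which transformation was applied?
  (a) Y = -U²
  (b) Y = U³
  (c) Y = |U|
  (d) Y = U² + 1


Checking option (c) Y = |U|:
  U = 2.654 -> Y = 2.654 ✓
  U = 4.961 -> Y = 4.961 ✓
  U = 9.673 -> Y = 9.673 ✓
All samples match this transformation.

(c) |U|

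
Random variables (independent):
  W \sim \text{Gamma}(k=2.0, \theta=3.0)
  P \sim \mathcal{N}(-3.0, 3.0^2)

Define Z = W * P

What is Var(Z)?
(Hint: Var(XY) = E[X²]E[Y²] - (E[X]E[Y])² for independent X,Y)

Var(XY) = E[X²]E[Y²] - (E[X]E[Y])²
E[W] = 6, Var(W) = 18
E[P] = -3, Var(P) = 9
E[W²] = 18 + 6² = 54
E[P²] = 9 + (-3)² = 18
Var(Z) = 54*18 - (6*(-3))²
= 972 - 324 = 648

648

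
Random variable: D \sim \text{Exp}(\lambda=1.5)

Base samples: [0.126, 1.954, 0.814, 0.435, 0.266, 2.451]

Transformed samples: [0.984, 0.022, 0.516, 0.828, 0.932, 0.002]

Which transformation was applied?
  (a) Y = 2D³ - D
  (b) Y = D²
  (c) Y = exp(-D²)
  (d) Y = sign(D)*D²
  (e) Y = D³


Checking option (c) Y = exp(-D²):
  D = 0.126 -> Y = 0.984 ✓
  D = 1.954 -> Y = 0.022 ✓
  D = 0.814 -> Y = 0.516 ✓
All samples match this transformation.

(c) exp(-D²)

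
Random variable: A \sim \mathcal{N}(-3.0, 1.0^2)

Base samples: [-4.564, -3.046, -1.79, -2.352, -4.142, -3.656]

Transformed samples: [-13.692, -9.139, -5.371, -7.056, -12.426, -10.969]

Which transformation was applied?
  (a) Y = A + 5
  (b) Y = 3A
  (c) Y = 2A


Checking option (b) Y = 3A:
  A = -4.564 -> Y = -13.692 ✓
  A = -3.046 -> Y = -9.139 ✓
  A = -1.79 -> Y = -5.371 ✓
All samples match this transformation.

(b) 3A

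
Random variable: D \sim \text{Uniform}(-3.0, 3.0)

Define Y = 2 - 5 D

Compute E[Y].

For Y = -5D + 2:
E[Y] = -5 * E[D] + 2
E[D] = (-3 + 3)/2 = 0
E[Y] = -5 * 0 + 2 = 2

2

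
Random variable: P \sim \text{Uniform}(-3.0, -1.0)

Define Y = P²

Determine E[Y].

E[P²] = Var(P) + (E[P])² = 0.33333333 + 4 = 4.3333333

4.3333333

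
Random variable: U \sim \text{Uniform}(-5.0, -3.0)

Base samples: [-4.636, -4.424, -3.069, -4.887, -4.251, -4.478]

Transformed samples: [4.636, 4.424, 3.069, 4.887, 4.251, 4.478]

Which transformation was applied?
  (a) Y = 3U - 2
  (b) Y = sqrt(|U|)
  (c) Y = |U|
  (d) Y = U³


Checking option (c) Y = |U|:
  U = -4.636 -> Y = 4.636 ✓
  U = -4.424 -> Y = 4.424 ✓
  U = -3.069 -> Y = 3.069 ✓
All samples match this transformation.

(c) |U|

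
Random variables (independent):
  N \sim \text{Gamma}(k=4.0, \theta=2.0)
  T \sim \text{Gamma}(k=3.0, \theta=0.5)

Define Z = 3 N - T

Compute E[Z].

E[Z] = 3*E[N] - 1*E[T]
E[N] = 8
E[T] = 1.5
E[Z] = 3*8 - 1*1.5 = 22.5

22.5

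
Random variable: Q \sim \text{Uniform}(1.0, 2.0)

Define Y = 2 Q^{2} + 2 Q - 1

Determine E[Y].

E[Y] = 2*E[Q²] + 2*E[Q] - 1
E[Q] = 1.5
E[Q²] = Var(Q) + (E[Q])² = 0.083333333 + 2.25 = 2.3333333
E[Y] = 2*2.3333333 + 2*1.5 - 1 = 6.6666667

6.6666667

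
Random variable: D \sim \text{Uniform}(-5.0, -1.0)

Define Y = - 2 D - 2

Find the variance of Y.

For Y = aD + b: Var(Y) = a² * Var(D)
Var(D) = (-1 + 5)^2/12 = 1.3333333
Var(Y) = (-2)² * 1.3333333 = 4 * 1.3333333 = 5.3333333

5.3333333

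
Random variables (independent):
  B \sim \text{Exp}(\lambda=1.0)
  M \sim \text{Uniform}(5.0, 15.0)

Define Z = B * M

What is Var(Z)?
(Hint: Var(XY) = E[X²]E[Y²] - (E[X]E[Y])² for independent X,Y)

Var(XY) = E[X²]E[Y²] - (E[X]E[Y])²
E[B] = 1, Var(B) = 1
E[M] = 10, Var(M) = 8.3333333
E[B²] = 1 + 1² = 2
E[M²] = 8.3333333 + 10² = 108.33333
Var(Z) = 2*108.33333 - (1*10)²
= 216.66667 - 100 = 116.66667

116.66667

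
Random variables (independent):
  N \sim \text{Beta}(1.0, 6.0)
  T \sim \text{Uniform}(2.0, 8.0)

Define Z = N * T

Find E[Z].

For independent RVs: E[XY] = E[X]*E[Y]
E[N] = 0.14285714
E[T] = 5
E[Z] = 0.14285714 * 5 = 0.71428571

0.71428571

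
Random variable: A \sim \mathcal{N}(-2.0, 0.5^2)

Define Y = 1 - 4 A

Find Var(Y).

For Y = aA + b: Var(Y) = a² * Var(A)
Var(A) = 0.5^2 = 0.25
Var(Y) = (-4)² * 0.25 = 16 * 0.25 = 4

4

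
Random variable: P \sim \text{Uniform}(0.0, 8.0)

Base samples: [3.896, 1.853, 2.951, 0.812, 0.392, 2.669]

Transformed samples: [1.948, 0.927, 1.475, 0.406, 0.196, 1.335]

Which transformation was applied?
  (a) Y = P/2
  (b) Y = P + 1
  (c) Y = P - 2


Checking option (a) Y = P/2:
  P = 3.896 -> Y = 1.948 ✓
  P = 1.853 -> Y = 0.927 ✓
  P = 2.951 -> Y = 1.475 ✓
All samples match this transformation.

(a) P/2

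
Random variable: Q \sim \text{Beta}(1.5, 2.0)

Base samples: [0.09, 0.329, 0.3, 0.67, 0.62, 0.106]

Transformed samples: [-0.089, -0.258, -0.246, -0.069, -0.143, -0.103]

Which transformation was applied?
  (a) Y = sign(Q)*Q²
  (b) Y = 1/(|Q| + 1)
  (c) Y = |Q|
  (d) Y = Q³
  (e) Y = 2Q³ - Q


Checking option (e) Y = 2Q³ - Q:
  Q = 0.09 -> Y = -0.089 ✓
  Q = 0.329 -> Y = -0.258 ✓
  Q = 0.3 -> Y = -0.246 ✓
All samples match this transformation.

(e) 2Q³ - Q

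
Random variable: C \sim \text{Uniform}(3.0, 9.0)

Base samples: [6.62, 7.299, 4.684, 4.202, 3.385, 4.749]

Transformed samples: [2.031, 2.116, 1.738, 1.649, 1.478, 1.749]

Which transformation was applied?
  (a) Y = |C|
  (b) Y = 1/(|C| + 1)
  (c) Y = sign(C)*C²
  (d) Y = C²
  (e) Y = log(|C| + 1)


Checking option (e) Y = log(|C| + 1):
  C = 6.62 -> Y = 2.031 ✓
  C = 7.299 -> Y = 2.116 ✓
  C = 4.684 -> Y = 1.738 ✓
All samples match this transformation.

(e) log(|C| + 1)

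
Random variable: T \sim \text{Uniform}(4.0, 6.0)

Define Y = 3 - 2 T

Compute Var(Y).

For Y = aT + b: Var(Y) = a² * Var(T)
Var(T) = (6 - 4)^2/12 = 0.33333333
Var(Y) = (-2)² * 0.33333333 = 4 * 0.33333333 = 1.3333333

1.3333333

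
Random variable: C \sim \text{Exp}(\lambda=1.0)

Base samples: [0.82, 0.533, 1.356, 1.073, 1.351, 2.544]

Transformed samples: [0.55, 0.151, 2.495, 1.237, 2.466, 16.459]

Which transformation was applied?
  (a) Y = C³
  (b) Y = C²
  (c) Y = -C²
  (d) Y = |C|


Checking option (a) Y = C³:
  C = 0.82 -> Y = 0.55 ✓
  C = 0.533 -> Y = 0.151 ✓
  C = 1.356 -> Y = 2.495 ✓
All samples match this transformation.

(a) C³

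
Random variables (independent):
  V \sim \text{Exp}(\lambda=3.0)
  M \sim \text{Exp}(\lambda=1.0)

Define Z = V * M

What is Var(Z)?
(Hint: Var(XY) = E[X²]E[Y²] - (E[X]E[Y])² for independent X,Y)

Var(XY) = E[X²]E[Y²] - (E[X]E[Y])²
E[V] = 0.33333333, Var(V) = 0.11111111
E[M] = 1, Var(M) = 1
E[V²] = 0.11111111 + 0.33333333² = 0.22222222
E[M²] = 1 + 1² = 2
Var(Z) = 0.22222222*2 - (0.33333333*1)²
= 0.44444444 - 0.11111111 = 0.33333333

0.33333333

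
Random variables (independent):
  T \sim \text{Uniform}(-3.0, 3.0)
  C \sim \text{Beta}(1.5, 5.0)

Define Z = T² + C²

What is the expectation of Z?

E[Z] = E[T²] + E[C²]
E[T²] = Var(T) + E[T]² = 3 + 0 = 3
E[C²] = Var(C) + E[C]² = 0.023668639 + 0.053254438 = 0.076923077
E[Z] = 3 + 0.076923077 = 3.0769231

3.0769231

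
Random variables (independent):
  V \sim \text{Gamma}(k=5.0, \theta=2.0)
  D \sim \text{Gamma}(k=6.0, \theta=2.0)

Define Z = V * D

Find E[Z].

For independent RVs: E[XY] = E[X]*E[Y]
E[V] = 10
E[D] = 12
E[Z] = 10 * 12 = 120

120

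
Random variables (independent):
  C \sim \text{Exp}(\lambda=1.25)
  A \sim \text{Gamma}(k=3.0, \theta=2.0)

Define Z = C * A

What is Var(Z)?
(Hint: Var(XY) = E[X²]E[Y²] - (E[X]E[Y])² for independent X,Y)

Var(XY) = E[X²]E[Y²] - (E[X]E[Y])²
E[C] = 0.8, Var(C) = 0.64
E[A] = 6, Var(A) = 12
E[C²] = 0.64 + 0.8² = 1.28
E[A²] = 12 + 6² = 48
Var(Z) = 1.28*48 - (0.8*6)²
= 61.44 - 23.04 = 38.4

38.4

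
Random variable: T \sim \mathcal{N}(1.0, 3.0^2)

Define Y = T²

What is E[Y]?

Using E[X²] = Var(X) + (E[X])²:
E[T] = 1
Var(T) = 3.0^2 = 9
E[T²] = 9 + 1² = 9 + 1 = 10

10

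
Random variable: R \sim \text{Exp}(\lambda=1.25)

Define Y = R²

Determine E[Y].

E[R²] = Var(R) + (E[R])² = 0.64 + 0.64 = 1.28

1.28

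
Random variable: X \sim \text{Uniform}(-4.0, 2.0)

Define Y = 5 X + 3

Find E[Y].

For Y = 5X + 3:
E[Y] = 5 * E[X] + 3
E[X] = (-4 + 2)/2 = -1
E[Y] = 5 * (-1) + 3 = -2

-2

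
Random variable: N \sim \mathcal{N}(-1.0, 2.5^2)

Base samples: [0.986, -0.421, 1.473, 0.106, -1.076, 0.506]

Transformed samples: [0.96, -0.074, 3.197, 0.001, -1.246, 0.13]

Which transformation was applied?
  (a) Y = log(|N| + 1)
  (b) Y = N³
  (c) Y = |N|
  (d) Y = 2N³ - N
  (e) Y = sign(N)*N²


Checking option (b) Y = N³:
  N = 0.986 -> Y = 0.96 ✓
  N = -0.421 -> Y = -0.074 ✓
  N = 1.473 -> Y = 3.197 ✓
All samples match this transformation.

(b) N³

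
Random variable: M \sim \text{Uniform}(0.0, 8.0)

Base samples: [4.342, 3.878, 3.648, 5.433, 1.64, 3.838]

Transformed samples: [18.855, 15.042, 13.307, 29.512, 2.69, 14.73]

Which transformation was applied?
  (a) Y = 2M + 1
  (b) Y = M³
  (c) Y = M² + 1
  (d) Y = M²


Checking option (d) Y = M²:
  M = 4.342 -> Y = 18.855 ✓
  M = 3.878 -> Y = 15.042 ✓
  M = 3.648 -> Y = 13.307 ✓
All samples match this transformation.

(d) M²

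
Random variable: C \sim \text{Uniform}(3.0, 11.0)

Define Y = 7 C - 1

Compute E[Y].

For Y = 7C - 1:
E[Y] = 7 * E[C] - 1
E[C] = (3 + 11)/2 = 7
E[Y] = 7 * 7 - 1 = 48

48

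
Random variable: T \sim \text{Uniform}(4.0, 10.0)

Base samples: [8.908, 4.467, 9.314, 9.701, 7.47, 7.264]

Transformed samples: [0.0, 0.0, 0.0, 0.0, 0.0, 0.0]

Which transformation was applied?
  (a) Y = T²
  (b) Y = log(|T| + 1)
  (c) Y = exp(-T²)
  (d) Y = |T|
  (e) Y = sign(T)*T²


Checking option (c) Y = exp(-T²):
  T = 8.908 -> Y = 0.0 ✓
  T = 4.467 -> Y = 0.0 ✓
  T = 9.314 -> Y = 0.0 ✓
All samples match this transformation.

(c) exp(-T²)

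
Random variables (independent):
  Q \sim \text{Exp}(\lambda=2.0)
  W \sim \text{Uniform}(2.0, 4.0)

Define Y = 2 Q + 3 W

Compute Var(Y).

For independent RVs: Var(aX + bY) = a²Var(X) + b²Var(Y)
Var(Q) = 0.25
Var(W) = 0.33333333
Var(Y) = 2²*0.25 + 3²*0.33333333
= 4*0.25 + 9*0.33333333 = 4

4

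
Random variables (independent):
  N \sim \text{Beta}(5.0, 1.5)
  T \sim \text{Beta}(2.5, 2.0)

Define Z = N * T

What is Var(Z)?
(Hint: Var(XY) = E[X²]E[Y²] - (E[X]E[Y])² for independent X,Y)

Var(XY) = E[X²]E[Y²] - (E[X]E[Y])²
E[N] = 0.76923077, Var(N) = 0.023668639
E[T] = 0.55555556, Var(T) = 0.044893378
E[N²] = 0.023668639 + 0.76923077² = 0.61538462
E[T²] = 0.044893378 + 0.55555556² = 0.35353535
Var(Z) = 0.61538462*0.35353535 - (0.76923077*0.55555556)²
= 0.21756022 - 0.18262839 = 0.03493183

0.03493183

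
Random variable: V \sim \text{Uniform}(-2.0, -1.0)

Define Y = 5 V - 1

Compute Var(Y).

For Y = aV + b: Var(Y) = a² * Var(V)
Var(V) = (-1 + 2)^2/12 = 0.083333333
Var(Y) = 5² * 0.083333333 = 25 * 0.083333333 = 2.0833333

2.0833333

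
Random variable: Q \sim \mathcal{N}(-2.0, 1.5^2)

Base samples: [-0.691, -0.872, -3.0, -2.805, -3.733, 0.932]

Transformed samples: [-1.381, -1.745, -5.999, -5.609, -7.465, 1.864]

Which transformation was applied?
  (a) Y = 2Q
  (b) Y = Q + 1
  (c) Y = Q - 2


Checking option (a) Y = 2Q:
  Q = -0.691 -> Y = -1.381 ✓
  Q = -0.872 -> Y = -1.745 ✓
  Q = -3.0 -> Y = -5.999 ✓
All samples match this transformation.

(a) 2Q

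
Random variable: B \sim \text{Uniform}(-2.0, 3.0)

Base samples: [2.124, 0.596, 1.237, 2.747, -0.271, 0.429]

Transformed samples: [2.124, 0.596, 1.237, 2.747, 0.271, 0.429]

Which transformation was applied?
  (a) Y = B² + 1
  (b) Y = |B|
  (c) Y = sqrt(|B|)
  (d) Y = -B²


Checking option (b) Y = |B|:
  B = 2.124 -> Y = 2.124 ✓
  B = 0.596 -> Y = 0.596 ✓
  B = 1.237 -> Y = 1.237 ✓
All samples match this transformation.

(b) |B|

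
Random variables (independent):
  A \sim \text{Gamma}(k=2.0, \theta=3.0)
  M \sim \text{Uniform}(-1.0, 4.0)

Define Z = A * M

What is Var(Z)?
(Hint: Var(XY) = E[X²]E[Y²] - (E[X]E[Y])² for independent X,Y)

Var(XY) = E[X²]E[Y²] - (E[X]E[Y])²
E[A] = 6, Var(A) = 18
E[M] = 1.5, Var(M) = 2.0833333
E[A²] = 18 + 6² = 54
E[M²] = 2.0833333 + 1.5² = 4.3333333
Var(Z) = 54*4.3333333 - (6*1.5)²
= 234 - 81 = 153

153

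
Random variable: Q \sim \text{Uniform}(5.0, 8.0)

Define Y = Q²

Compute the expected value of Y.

E[Q²] = Var(Q) + (E[Q])² = 0.75 + 42.25 = 43

43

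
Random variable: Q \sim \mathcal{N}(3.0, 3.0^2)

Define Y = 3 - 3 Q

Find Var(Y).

For Y = aQ + b: Var(Y) = a² * Var(Q)
Var(Q) = 3.0^2 = 9
Var(Y) = (-3)² * 9 = 9 * 9 = 81

81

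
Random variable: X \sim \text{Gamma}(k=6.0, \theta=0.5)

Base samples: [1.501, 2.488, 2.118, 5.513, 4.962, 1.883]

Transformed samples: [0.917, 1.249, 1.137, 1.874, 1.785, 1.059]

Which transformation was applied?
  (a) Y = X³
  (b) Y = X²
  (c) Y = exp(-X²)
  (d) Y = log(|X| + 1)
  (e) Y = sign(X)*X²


Checking option (d) Y = log(|X| + 1):
  X = 1.501 -> Y = 0.917 ✓
  X = 2.488 -> Y = 1.249 ✓
  X = 2.118 -> Y = 1.137 ✓
All samples match this transformation.

(d) log(|X| + 1)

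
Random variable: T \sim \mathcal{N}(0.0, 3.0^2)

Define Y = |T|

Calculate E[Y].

For X ~ N(0, 3.0²), E[|X|] = sigma * sqrt(2/pi)
= 3.0 * sqrt(2/pi) = 2.3936537

2.3936537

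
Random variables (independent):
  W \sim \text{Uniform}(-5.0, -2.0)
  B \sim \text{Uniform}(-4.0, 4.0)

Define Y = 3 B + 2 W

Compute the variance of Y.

For independent RVs: Var(aX + bY) = a²Var(X) + b²Var(Y)
Var(W) = 0.75
Var(B) = 5.3333333
Var(Y) = 2²*0.75 + 3²*5.3333333
= 4*0.75 + 9*5.3333333 = 51

51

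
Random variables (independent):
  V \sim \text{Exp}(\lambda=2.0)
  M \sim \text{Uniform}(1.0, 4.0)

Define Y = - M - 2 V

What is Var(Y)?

For independent RVs: Var(aX + bY) = a²Var(X) + b²Var(Y)
Var(V) = 0.25
Var(M) = 0.75
Var(Y) = (-2)²*0.25 + (-1)²*0.75
= 4*0.25 + 1*0.75 = 1.75

1.75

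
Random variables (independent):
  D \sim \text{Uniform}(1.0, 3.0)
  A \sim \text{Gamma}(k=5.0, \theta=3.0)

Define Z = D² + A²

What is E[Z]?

E[Z] = E[D²] + E[A²]
E[D²] = Var(D) + E[D]² = 0.33333333 + 4 = 4.3333333
E[A²] = Var(A) + E[A]² = 45 + 225 = 270
E[Z] = 4.3333333 + 270 = 274.33333

274.33333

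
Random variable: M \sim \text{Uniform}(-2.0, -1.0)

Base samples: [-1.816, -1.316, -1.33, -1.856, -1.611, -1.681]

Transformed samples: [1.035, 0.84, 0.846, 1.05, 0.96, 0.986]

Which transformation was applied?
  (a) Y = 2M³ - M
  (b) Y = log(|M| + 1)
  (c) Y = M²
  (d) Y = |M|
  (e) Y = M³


Checking option (b) Y = log(|M| + 1):
  M = -1.816 -> Y = 1.035 ✓
  M = -1.316 -> Y = 0.84 ✓
  M = -1.33 -> Y = 0.846 ✓
All samples match this transformation.

(b) log(|M| + 1)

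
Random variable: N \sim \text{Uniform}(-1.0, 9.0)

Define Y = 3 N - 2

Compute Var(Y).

For Y = aN + b: Var(Y) = a² * Var(N)
Var(N) = (9 + 1)^2/12 = 8.3333333
Var(Y) = 3² * 8.3333333 = 9 * 8.3333333 = 75

75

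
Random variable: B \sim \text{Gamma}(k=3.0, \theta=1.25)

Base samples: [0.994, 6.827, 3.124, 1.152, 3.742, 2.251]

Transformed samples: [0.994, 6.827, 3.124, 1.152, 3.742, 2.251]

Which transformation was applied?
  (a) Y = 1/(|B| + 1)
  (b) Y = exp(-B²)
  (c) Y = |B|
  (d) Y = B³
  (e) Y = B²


Checking option (c) Y = |B|:
  B = 0.994 -> Y = 0.994 ✓
  B = 6.827 -> Y = 6.827 ✓
  B = 3.124 -> Y = 3.124 ✓
All samples match this transformation.

(c) |B|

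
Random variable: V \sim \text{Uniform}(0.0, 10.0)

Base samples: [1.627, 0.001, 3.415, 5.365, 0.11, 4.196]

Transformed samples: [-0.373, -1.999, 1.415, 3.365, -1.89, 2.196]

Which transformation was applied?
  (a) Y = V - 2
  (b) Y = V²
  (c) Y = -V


Checking option (a) Y = V - 2:
  V = 1.627 -> Y = -0.373 ✓
  V = 0.001 -> Y = -1.999 ✓
  V = 3.415 -> Y = 1.415 ✓
All samples match this transformation.

(a) V - 2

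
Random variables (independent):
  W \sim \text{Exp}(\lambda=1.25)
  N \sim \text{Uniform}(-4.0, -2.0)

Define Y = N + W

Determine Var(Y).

For independent RVs: Var(aX + bY) = a²Var(X) + b²Var(Y)
Var(W) = 0.64
Var(N) = 0.33333333
Var(Y) = 1²*0.64 + 1²*0.33333333
= 1*0.64 + 1*0.33333333 = 0.97333333

0.97333333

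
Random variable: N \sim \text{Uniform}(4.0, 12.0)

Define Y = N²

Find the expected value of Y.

Using E[X²] = Var(X) + (E[X])²:
E[N] = 8
Var(N) = (12 - 4)^2/12 = 5.3333333
E[N²] = 5.3333333 + 8² = 5.3333333 + 64 = 69.333333

69.333333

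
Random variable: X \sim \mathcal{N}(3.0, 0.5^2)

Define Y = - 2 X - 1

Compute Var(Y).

For Y = aX + b: Var(Y) = a² * Var(X)
Var(X) = 0.5^2 = 0.25
Var(Y) = (-2)² * 0.25 = 4 * 0.25 = 1

1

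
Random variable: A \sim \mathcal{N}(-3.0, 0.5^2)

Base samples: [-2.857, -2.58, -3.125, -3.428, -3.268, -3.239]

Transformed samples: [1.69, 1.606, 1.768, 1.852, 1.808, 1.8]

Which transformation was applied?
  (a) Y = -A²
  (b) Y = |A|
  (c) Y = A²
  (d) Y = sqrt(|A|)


Checking option (d) Y = sqrt(|A|):
  A = -2.857 -> Y = 1.69 ✓
  A = -2.58 -> Y = 1.606 ✓
  A = -3.125 -> Y = 1.768 ✓
All samples match this transformation.

(d) sqrt(|A|)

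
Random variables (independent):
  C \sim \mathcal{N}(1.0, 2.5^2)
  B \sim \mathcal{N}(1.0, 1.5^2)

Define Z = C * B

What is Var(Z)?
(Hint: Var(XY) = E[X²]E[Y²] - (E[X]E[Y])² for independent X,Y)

Var(XY) = E[X²]E[Y²] - (E[X]E[Y])²
E[C] = 1, Var(C) = 6.25
E[B] = 1, Var(B) = 2.25
E[C²] = 6.25 + 1² = 7.25
E[B²] = 2.25 + 1² = 3.25
Var(Z) = 7.25*3.25 - (1*1)²
= 23.5625 - 1 = 22.5625

22.5625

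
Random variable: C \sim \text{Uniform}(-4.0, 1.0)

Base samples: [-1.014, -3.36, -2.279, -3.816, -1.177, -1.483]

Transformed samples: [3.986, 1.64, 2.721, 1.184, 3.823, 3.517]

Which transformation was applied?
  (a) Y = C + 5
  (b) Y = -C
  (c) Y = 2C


Checking option (a) Y = C + 5:
  C = -1.014 -> Y = 3.986 ✓
  C = -3.36 -> Y = 1.64 ✓
  C = -2.279 -> Y = 2.721 ✓
All samples match this transformation.

(a) C + 5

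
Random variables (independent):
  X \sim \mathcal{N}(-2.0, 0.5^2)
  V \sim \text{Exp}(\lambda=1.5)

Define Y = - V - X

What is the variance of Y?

For independent RVs: Var(aX + bY) = a²Var(X) + b²Var(Y)
Var(X) = 0.25
Var(V) = 0.44444444
Var(Y) = (-1)²*0.25 + (-1)²*0.44444444
= 1*0.25 + 1*0.44444444 = 0.69444444

0.69444444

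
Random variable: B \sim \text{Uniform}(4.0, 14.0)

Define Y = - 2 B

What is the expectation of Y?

For Y = -2B:
E[Y] = -2 * E[B]
E[B] = (4 + 14)/2 = 9
E[Y] = -2 * 9 = -18

-18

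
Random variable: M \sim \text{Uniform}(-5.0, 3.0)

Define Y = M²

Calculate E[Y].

E[M²] = Var(M) + (E[M])² = 5.3333333 + 1 = 6.3333333

6.3333333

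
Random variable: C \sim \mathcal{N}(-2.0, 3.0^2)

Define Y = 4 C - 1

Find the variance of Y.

For Y = aC + b: Var(Y) = a² * Var(C)
Var(C) = 3.0^2 = 9
Var(Y) = 4² * 9 = 16 * 9 = 144

144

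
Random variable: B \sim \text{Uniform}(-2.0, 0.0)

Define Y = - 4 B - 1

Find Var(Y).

For Y = aB + b: Var(Y) = a² * Var(B)
Var(B) = (0 + 2)^2/12 = 0.33333333
Var(Y) = (-4)² * 0.33333333 = 16 * 0.33333333 = 5.3333333

5.3333333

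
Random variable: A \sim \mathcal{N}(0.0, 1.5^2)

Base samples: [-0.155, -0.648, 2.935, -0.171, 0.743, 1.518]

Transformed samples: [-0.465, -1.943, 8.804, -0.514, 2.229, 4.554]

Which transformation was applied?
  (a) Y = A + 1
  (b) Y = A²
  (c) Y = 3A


Checking option (c) Y = 3A:
  A = -0.155 -> Y = -0.465 ✓
  A = -0.648 -> Y = -1.943 ✓
  A = 2.935 -> Y = 8.804 ✓
All samples match this transformation.

(c) 3A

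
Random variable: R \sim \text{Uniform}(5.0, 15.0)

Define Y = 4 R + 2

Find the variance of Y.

For Y = aR + b: Var(Y) = a² * Var(R)
Var(R) = (15 - 5)^2/12 = 8.3333333
Var(Y) = 4² * 8.3333333 = 16 * 8.3333333 = 133.33333

133.33333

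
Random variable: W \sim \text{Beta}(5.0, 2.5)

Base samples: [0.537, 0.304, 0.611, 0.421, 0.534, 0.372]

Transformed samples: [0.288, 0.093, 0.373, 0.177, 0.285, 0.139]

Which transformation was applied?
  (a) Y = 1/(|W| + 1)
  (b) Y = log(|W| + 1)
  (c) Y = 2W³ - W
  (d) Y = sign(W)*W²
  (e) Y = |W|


Checking option (d) Y = sign(W)*W²:
  W = 0.537 -> Y = 0.288 ✓
  W = 0.304 -> Y = 0.093 ✓
  W = 0.611 -> Y = 0.373 ✓
All samples match this transformation.

(d) sign(W)*W²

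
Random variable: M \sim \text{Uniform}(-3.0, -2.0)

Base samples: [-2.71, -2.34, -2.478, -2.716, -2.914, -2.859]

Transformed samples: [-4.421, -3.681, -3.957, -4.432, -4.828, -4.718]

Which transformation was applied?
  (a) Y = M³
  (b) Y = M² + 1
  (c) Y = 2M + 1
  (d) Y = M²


Checking option (c) Y = 2M + 1:
  M = -2.71 -> Y = -4.421 ✓
  M = -2.34 -> Y = -3.681 ✓
  M = -2.478 -> Y = -3.957 ✓
All samples match this transformation.

(c) 2M + 1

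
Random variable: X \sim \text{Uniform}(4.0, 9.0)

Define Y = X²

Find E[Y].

E[X²] = Var(X) + (E[X])² = 2.0833333 + 42.25 = 44.333333

44.333333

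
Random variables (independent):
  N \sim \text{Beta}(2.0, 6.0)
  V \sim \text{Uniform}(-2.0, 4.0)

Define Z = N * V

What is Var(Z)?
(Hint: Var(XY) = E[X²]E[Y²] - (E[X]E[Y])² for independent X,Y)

Var(XY) = E[X²]E[Y²] - (E[X]E[Y])²
E[N] = 0.25, Var(N) = 0.020833333
E[V] = 1, Var(V) = 3
E[N²] = 0.020833333 + 0.25² = 0.083333333
E[V²] = 3 + 1² = 4
Var(Z) = 0.083333333*4 - (0.25*1)²
= 0.33333333 - 0.0625 = 0.27083333

0.27083333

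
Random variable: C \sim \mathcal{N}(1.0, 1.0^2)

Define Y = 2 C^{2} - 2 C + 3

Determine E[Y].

E[Y] = 2*E[C²] - 2*E[C] + 3
E[C] = 1
E[C²] = Var(C) + (E[C])² = 1 + 1 = 2
E[Y] = 2*2 - 2*1 + 3 = 5

5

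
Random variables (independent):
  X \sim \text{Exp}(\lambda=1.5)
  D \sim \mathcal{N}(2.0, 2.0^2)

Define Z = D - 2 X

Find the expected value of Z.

E[Z] = -2*E[X] + 1*E[D]
E[X] = 0.66666667
E[D] = 2
E[Z] = -2*0.66666667 + 1*2 = 0.66666667

0.66666667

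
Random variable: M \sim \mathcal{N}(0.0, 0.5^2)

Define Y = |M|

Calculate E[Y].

For X ~ N(0, 0.5²), E[|X|] = sigma * sqrt(2/pi)
= 0.5 * sqrt(2/pi) = 0.39894228

0.39894228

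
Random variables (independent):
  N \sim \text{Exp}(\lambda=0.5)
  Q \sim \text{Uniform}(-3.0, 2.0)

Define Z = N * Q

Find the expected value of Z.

For independent RVs: E[XY] = E[X]*E[Y]
E[N] = 2
E[Q] = -0.5
E[Z] = 2 * (-0.5) = -1

-1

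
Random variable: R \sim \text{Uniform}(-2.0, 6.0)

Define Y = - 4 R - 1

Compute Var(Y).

For Y = aR + b: Var(Y) = a² * Var(R)
Var(R) = (6 + 2)^2/12 = 5.3333333
Var(Y) = (-4)² * 5.3333333 = 16 * 5.3333333 = 85.333333

85.333333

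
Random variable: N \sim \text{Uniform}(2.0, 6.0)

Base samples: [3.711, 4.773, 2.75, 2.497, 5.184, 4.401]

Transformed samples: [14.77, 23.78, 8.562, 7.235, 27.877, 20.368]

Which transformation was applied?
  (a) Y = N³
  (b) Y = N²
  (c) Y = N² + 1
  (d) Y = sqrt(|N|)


Checking option (c) Y = N² + 1:
  N = 3.711 -> Y = 14.77 ✓
  N = 4.773 -> Y = 23.78 ✓
  N = 2.75 -> Y = 8.562 ✓
All samples match this transformation.

(c) N² + 1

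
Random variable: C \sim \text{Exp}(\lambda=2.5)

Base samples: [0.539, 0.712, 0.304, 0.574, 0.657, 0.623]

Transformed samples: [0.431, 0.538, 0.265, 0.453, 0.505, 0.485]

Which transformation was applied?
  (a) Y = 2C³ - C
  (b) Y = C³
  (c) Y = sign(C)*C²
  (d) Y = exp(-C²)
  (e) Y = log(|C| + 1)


Checking option (e) Y = log(|C| + 1):
  C = 0.539 -> Y = 0.431 ✓
  C = 0.712 -> Y = 0.538 ✓
  C = 0.304 -> Y = 0.265 ✓
All samples match this transformation.

(e) log(|C| + 1)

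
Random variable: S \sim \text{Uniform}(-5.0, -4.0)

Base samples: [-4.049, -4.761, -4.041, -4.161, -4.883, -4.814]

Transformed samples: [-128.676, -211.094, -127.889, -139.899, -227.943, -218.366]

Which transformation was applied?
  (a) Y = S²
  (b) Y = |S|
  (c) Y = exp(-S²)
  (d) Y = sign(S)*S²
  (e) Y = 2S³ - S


Checking option (e) Y = 2S³ - S:
  S = -4.049 -> Y = -128.676 ✓
  S = -4.761 -> Y = -211.094 ✓
  S = -4.041 -> Y = -127.889 ✓
All samples match this transformation.

(e) 2S³ - S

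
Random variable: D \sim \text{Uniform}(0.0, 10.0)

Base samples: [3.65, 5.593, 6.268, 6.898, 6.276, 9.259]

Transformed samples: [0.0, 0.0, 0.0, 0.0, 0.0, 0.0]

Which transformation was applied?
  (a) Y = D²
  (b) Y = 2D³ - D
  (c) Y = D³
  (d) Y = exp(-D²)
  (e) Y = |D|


Checking option (d) Y = exp(-D²):
  D = 3.65 -> Y = 0.0 ✓
  D = 5.593 -> Y = 0.0 ✓
  D = 6.268 -> Y = 0.0 ✓
All samples match this transformation.

(d) exp(-D²)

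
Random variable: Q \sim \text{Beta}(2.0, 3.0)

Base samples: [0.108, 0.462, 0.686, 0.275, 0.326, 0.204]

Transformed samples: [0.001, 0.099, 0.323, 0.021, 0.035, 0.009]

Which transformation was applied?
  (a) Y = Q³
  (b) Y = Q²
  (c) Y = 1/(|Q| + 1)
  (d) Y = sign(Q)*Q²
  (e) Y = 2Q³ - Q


Checking option (a) Y = Q³:
  Q = 0.108 -> Y = 0.001 ✓
  Q = 0.462 -> Y = 0.099 ✓
  Q = 0.686 -> Y = 0.323 ✓
All samples match this transformation.

(a) Q³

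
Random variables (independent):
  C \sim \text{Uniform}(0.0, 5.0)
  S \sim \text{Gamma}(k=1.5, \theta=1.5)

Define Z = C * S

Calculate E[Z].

For independent RVs: E[XY] = E[X]*E[Y]
E[C] = 2.5
E[S] = 2.25
E[Z] = 2.5 * 2.25 = 5.625

5.625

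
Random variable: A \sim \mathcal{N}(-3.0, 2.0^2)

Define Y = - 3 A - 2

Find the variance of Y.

For Y = aA + b: Var(Y) = a² * Var(A)
Var(A) = 2.0^2 = 4
Var(Y) = (-3)² * 4 = 9 * 4 = 36

36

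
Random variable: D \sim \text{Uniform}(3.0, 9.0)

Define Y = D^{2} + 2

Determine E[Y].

E[Y] = 1*E[D²] + 2
E[D] = 6
E[D²] = Var(D) + (E[D])² = 3 + 36 = 39
E[Y] = 1*39 + 2 = 41

41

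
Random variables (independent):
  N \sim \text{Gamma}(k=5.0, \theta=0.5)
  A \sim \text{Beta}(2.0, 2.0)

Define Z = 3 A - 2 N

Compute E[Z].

E[Z] = -2*E[N] + 3*E[A]
E[N] = 2.5
E[A] = 0.5
E[Z] = -2*2.5 + 3*0.5 = -3.5

-3.5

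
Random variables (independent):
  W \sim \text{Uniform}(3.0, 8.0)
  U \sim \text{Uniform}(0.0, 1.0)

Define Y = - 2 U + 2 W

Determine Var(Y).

For independent RVs: Var(aX + bY) = a²Var(X) + b²Var(Y)
Var(W) = 2.0833333
Var(U) = 0.083333333
Var(Y) = 2²*2.0833333 + (-2)²*0.083333333
= 4*2.0833333 + 4*0.083333333 = 8.6666667

8.6666667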